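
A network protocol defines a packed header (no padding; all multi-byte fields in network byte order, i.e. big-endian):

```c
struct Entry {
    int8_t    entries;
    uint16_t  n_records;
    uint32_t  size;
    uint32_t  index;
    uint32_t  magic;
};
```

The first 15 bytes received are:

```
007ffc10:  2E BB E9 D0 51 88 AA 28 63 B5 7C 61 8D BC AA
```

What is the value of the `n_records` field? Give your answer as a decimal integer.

`n_records` follows `entries` (1 byte), so it starts at byte offset 1 and occupies 2 bytes.
Bytes at offsets 1..2: BB E9.
Big-endian stores the most-significant byte at the lowest address.
The bytes are already most-significant first: 0xBBE9.
0xBBE9 = 48105.

48105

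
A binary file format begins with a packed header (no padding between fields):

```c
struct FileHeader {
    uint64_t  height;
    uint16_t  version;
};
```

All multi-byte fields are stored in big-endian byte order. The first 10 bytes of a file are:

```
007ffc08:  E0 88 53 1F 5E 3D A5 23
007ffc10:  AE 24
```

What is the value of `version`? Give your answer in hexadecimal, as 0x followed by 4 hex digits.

0xAE24

`version` follows `height` (8 bytes), so it starts at byte offset 8 and occupies 2 bytes.
Bytes at offsets 8..9: AE 24.
In big-endian order the high byte comes first in memory.
The bytes are already most-significant first: 0xAE24.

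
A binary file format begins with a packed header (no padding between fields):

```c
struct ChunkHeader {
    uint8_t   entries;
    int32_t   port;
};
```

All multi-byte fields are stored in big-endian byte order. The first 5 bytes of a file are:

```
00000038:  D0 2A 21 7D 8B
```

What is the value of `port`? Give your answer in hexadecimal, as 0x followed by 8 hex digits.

`port` follows `entries` (1 byte), so it starts at byte offset 1 and occupies 4 bytes.
Bytes at offsets 1..4: 2A 21 7D 8B.
In big-endian order the high byte comes first in memory.
The bytes are already most-significant first: 0x2A217D8B.

0x2A217D8B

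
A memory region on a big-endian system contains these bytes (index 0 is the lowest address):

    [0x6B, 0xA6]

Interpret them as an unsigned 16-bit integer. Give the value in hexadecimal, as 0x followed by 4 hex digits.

Big-endian: lowest address holds the most-significant byte.
The bytes are already most-significant first: 0x6BA6.

0x6BA6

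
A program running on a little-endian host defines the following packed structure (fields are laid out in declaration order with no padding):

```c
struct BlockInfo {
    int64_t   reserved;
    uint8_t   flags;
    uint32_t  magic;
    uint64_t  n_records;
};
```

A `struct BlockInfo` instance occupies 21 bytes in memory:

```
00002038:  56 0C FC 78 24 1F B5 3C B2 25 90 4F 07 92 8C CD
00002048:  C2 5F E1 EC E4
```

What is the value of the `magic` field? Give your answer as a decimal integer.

`magic` follows `reserved` (8 B), `flags` (1 B), so it starts at offset 8 + 1 = 9 and occupies 4 bytes.
Bytes at offsets 9..12: 25 90 4F 07.
In little-endian order the low byte comes first in memory.
Reassemble most-significant byte first: 07 4F 90 25 → 0x074F9025.
0x074F9025 = 122654757.

122654757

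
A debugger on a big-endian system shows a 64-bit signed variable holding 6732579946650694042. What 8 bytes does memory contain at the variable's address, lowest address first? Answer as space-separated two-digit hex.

5D 6E ED CA 6E 08 71 9A

6732579946650694042 in hexadecimal, padded to 64 bits, is 0x5D6EEDCA6E08719A.
Split into bytes (most-significant first): 5D 6E ED CA 6E 08 71 9A.
Big-endian: lowest address holds the most-significant byte.
So the memory order matches the most-significant-first order: 5D 6E ED CA 6E 08 71 9A.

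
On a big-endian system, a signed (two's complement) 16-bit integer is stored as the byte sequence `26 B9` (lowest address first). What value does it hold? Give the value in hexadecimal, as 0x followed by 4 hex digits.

Big-endian stores the most-significant byte at the lowest address.
The bytes are already most-significant first: 0x26B9.

0x26B9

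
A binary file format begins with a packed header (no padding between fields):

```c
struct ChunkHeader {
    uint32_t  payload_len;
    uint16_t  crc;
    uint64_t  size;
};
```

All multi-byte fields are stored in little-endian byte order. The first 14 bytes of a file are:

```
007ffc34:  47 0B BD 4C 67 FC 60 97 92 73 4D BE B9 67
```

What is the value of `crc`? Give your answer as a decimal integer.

64615

`crc` follows `payload_len` (4 bytes), so it starts at byte offset 4 and occupies 2 bytes.
Bytes at offsets 4..5: 67 FC.
In little-endian order the low byte comes first in memory.
Reassemble most-significant byte first: FC 67 → 0xFC67.
0xFC67 = 64615.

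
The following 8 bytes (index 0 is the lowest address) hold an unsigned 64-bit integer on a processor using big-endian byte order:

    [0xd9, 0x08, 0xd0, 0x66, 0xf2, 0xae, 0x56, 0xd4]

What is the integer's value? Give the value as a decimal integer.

15638978846620800724

In big-endian order the high byte comes first in memory.
The bytes are already most-significant first: 0xD908D066F2AE56D4.
0xD908D066F2AE56D4 = 15638978846620800724.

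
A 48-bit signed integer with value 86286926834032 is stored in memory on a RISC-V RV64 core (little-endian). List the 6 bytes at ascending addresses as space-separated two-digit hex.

70 69 9F 3D 7A 4E

86286926834032 in hexadecimal, padded to 48 bits, is 0x4E7A3D9F6970.
Split into bytes (most-significant first): 4E 7A 3D 9F 69 70.
Little-endian: lowest address holds the least-significant byte.
So at ascending addresses the bytes are 70 69 9F 3D 7A 4E.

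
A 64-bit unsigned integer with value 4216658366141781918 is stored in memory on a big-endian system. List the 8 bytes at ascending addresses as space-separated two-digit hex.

4216658366141781918 in hexadecimal, padded to 64 bits, is 0x3A849471750F579E.
Split into bytes (most-significant first): 3A 84 94 71 75 0F 57 9E.
In big-endian order the high byte comes first in memory.
So the memory order matches the most-significant-first order: 3A 84 94 71 75 0F 57 9E.

3A 84 94 71 75 0F 57 9E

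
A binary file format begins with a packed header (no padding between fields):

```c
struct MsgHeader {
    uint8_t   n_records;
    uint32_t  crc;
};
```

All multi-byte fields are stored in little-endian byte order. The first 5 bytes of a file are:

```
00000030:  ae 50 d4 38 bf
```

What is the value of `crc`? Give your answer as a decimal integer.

3208172624

`crc` follows `n_records` (1 byte), so it starts at byte offset 1 and occupies 4 bytes.
Bytes at offsets 1..4: 50 D4 38 BF.
Little-endian stores the least-significant byte at the lowest address.
Reassemble most-significant byte first: BF 38 D4 50 → 0xBF38D450.
0xBF38D450 = 3208172624.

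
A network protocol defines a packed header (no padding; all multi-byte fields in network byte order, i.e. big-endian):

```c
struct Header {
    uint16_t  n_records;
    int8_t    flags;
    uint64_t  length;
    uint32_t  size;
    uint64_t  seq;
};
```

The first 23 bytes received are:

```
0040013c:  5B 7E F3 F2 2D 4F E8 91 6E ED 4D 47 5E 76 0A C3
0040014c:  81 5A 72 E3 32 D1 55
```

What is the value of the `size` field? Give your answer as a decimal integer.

1197372938

`size` follows `n_records` (2 B), `flags` (1 B), `length` (8 B), so it starts at offset 2 + 1 + 8 = 11 and occupies 4 bytes.
Bytes at offsets 11..14: 47 5E 76 0A.
Big-endian stores the most-significant byte at the lowest address.
The bytes are already most-significant first: 0x475E760A.
0x475E760A = 1197372938.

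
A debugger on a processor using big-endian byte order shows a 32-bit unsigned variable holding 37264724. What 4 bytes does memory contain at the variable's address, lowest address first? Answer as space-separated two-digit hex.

02 38 9D 54

37264724 in hexadecimal, padded to 32 bits, is 0x02389D54.
Split into bytes (most-significant first): 02 38 9D 54.
In big-endian order the high byte comes first in memory.
So the memory order matches the most-significant-first order: 02 38 9D 54.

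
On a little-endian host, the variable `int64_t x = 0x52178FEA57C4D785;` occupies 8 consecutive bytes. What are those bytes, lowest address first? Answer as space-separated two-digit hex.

85 D7 C4 57 EA 8F 17 52

Split into bytes (most-significant first): 52 17 8F EA 57 C4 D7 85.
Little-endian: lowest address holds the least-significant byte.
So at ascending addresses the bytes are 85 D7 C4 57 EA 8F 17 52.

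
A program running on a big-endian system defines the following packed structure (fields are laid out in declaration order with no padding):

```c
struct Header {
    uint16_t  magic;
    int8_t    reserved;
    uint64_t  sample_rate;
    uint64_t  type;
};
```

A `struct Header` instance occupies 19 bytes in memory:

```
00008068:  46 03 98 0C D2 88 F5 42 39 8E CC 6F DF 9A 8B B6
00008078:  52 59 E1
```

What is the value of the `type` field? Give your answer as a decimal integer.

`type` follows `magic` (2 B), `reserved` (1 B), `sample_rate` (8 B), so it starts at offset 2 + 1 + 8 = 11 and occupies 8 bytes.
Bytes at offsets 11..18: 6F DF 9A 8B B6 52 59 E1.
Big-endian stores the most-significant byte at the lowest address.
The bytes are already most-significant first: 0x6FDF9A8BB65259E1.
0x6FDF9A8BB65259E1 = 8061331782866459105.

8061331782866459105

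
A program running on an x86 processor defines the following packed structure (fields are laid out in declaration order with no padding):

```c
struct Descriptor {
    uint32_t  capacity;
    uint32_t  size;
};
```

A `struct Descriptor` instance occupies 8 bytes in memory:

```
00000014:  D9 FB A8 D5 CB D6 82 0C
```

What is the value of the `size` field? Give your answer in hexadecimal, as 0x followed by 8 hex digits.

0x0C82D6CB

`size` follows `capacity` (4 bytes), so it starts at byte offset 4 and occupies 4 bytes.
Bytes at offsets 4..7: CB D6 82 0C.
In little-endian order the low byte comes first in memory.
Reassemble most-significant byte first: 0C 82 D6 CB → 0x0C82D6CB.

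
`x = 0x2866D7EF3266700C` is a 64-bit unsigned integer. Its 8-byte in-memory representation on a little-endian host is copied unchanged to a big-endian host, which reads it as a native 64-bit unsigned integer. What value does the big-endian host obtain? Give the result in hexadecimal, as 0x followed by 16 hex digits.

0x0C706632EFD76628

Stored little-endian, the bytes at ascending addresses are 0C 70 66 32 EF D7 66 28.
Read back as big-endian, the last byte is least significant, giving 0x0C706632EFD76628.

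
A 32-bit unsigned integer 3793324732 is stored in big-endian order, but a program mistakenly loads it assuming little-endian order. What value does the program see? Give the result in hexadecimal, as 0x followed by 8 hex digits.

3793324732 in 32-bit hexadecimal is 0xE2198ABC.
Stored big-endian, the bytes at ascending addresses are E2 19 8A BC.
Read back as little-endian, the first byte is least significant, giving 0xBC8A19E2.

0xBC8A19E2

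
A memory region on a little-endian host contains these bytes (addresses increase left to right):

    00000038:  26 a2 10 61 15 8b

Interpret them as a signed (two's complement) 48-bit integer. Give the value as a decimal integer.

-128551037656538

Little-endian: lowest address holds the least-significant byte.
Reassemble most-significant byte first: 8B 15 61 10 A2 26 → 0x8B156110A226.
Top bit is set, so as a signed 48-bit value this is 0x8B156110A226 − 2^48 = -128551037656538.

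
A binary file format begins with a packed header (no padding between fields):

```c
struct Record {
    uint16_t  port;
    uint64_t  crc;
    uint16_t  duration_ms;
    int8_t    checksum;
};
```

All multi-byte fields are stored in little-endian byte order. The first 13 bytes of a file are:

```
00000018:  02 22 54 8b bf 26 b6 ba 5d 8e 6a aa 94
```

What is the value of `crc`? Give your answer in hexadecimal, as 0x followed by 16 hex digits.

`crc` follows `port` (2 bytes), so it starts at byte offset 2 and occupies 8 bytes.
Bytes at offsets 2..9: 54 8B BF 26 B6 BA 5D 8E.
Little-endian: lowest address holds the least-significant byte.
Reassemble most-significant byte first: 8E 5D BA B6 26 BF 8B 54 → 0x8E5DBAB626BF8B54.

0x8E5DBAB626BF8B54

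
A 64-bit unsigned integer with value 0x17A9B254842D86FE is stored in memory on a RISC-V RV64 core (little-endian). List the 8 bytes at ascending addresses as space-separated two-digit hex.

FE 86 2D 84 54 B2 A9 17

Split into bytes (most-significant first): 17 A9 B2 54 84 2D 86 FE.
Little-endian stores the least-significant byte at the lowest address.
So at ascending addresses the bytes are FE 86 2D 84 54 B2 A9 17.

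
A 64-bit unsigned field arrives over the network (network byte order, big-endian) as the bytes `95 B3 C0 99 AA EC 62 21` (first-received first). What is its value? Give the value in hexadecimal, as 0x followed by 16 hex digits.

0x95B3C099AAEC6221

Big-endian: lowest address holds the most-significant byte.
The bytes are already most-significant first: 0x95B3C099AAEC6221.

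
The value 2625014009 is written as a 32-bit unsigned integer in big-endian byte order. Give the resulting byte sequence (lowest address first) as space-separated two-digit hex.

9C 76 88 F9

2625014009 in hexadecimal, padded to 32 bits, is 0x9C7688F9.
Split into bytes (most-significant first): 9C 76 88 F9.
Big-endian stores the most-significant byte at the lowest address.
So the memory order matches the most-significant-first order: 9C 76 88 F9.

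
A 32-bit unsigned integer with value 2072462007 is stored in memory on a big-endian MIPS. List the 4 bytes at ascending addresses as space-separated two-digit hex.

2072462007 in hexadecimal, padded to 32 bits, is 0x7B8742B7.
Split into bytes (most-significant first): 7B 87 42 B7.
Big-endian: lowest address holds the most-significant byte.
So the memory order matches the most-significant-first order: 7B 87 42 B7.

7B 87 42 B7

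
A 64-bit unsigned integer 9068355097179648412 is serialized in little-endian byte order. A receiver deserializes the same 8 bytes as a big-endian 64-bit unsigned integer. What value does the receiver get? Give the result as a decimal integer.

9068355097179648412 in 64-bit hexadecimal is 0x7DD944EA287EF19C.
Stored little-endian, the bytes at ascending addresses are 9C F1 7E 28 EA 44 D9 7D.
Read back as big-endian, the last byte is least significant, giving 0x9CF17E28EA44D97D.
0x9CF17E28EA44D97D = 11308958853498198397.

11308958853498198397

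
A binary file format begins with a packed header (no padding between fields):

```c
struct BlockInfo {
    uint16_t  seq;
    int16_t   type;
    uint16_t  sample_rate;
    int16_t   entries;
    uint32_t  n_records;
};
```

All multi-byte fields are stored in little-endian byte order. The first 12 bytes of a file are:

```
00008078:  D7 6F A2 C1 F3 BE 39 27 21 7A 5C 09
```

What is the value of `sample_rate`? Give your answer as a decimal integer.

`sample_rate` follows `seq` (2 B), `type` (2 B), so it starts at offset 2 + 2 = 4 and occupies 2 bytes.
Bytes at offsets 4..5: F3 BE.
Little-endian: lowest address holds the least-significant byte.
Reassemble most-significant byte first: BE F3 → 0xBEF3.
0xBEF3 = 48883.

48883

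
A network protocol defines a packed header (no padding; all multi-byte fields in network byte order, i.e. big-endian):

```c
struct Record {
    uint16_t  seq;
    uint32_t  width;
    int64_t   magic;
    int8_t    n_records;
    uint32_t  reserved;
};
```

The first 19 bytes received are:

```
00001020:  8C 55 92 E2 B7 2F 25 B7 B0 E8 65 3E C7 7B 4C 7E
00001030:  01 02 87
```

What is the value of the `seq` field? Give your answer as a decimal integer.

`seq` is the first field, at byte offset 0, occupying 2 bytes.
Bytes at offsets 0..1: 8C 55.
Big-endian stores the most-significant byte at the lowest address.
The bytes are already most-significant first: 0x8C55.
0x8C55 = 35925.

35925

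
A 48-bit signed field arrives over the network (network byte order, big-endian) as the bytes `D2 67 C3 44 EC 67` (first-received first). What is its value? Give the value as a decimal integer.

-50131877172121

In big-endian order the high byte comes first in memory.
The bytes are already most-significant first: 0xD267C344EC67.
Top bit is set, so as a signed 48-bit value this is 0xD267C344EC67 − 2^48 = -50131877172121.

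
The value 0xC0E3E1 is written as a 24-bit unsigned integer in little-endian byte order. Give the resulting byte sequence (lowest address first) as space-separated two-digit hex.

E1 E3 C0

Split into bytes (most-significant first): C0 E3 E1.
In little-endian order the low byte comes first in memory.
So at ascending addresses the bytes are E1 E3 C0.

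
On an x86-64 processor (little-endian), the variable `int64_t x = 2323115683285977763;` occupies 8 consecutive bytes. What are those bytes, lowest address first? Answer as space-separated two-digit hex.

2323115683285977763 in hexadecimal, padded to 64 bits, is 0x203D5D67D2664AA3.
Split into bytes (most-significant first): 20 3D 5D 67 D2 66 4A A3.
Little-endian: lowest address holds the least-significant byte.
So at ascending addresses the bytes are A3 4A 66 D2 67 5D 3D 20.

A3 4A 66 D2 67 5D 3D 20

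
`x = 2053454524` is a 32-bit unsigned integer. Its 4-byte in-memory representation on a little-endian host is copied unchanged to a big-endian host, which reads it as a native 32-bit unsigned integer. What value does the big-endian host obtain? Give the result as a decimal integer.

3157943674

2053454524 in 32-bit hexadecimal is 0x7A653ABC.
Stored little-endian, the bytes at ascending addresses are BC 3A 65 7A.
Read back as big-endian, the last byte is least significant, giving 0xBC3A657A.
0xBC3A657A = 3157943674.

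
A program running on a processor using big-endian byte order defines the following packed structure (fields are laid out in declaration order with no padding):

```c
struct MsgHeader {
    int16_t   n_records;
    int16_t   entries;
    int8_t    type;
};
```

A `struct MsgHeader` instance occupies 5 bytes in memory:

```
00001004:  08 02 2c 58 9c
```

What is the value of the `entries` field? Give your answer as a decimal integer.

11352

`entries` follows `n_records` (2 bytes), so it starts at byte offset 2 and occupies 2 bytes.
Bytes at offsets 2..3: 2C 58.
In big-endian order the high byte comes first in memory.
The bytes are already most-significant first: 0x2C58.
0x2C58 = 11352.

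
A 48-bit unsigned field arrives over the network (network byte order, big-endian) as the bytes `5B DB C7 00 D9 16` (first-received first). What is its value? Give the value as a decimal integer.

100999494686998

Big-endian: lowest address holds the most-significant byte.
The bytes are already most-significant first: 0x5BDBC700D916.
0x5BDBC700D916 = 100999494686998.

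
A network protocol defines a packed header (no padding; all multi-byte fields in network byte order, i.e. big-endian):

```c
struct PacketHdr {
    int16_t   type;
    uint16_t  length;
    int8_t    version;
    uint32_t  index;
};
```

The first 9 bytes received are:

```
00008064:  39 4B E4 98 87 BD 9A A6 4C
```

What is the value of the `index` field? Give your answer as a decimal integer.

`index` follows `type` (2 B), `length` (2 B), `version` (1 B), so it starts at offset 2 + 2 + 1 = 5 and occupies 4 bytes.
Bytes at offsets 5..8: BD 9A A6 4C.
Big-endian stores the most-significant byte at the lowest address.
The bytes are already most-significant first: 0xBD9AA64C.
0xBD9AA64C = 3181028940.

3181028940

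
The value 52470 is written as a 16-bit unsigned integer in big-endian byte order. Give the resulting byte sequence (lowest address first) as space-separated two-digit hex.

52470 in hexadecimal, padded to 16 bits, is 0xCCF6.
Split into bytes (most-significant first): CC F6.
Big-endian stores the most-significant byte at the lowest address.
So the memory order matches the most-significant-first order: CC F6.

CC F6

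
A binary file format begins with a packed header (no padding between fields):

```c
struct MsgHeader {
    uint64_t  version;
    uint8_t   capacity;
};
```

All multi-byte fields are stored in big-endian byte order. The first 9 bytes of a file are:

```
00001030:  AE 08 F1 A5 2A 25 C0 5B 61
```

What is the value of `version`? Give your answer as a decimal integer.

12540538854092161115

`version` is the first field, at byte offset 0, occupying 8 bytes.
Bytes at offsets 0..7: AE 08 F1 A5 2A 25 C0 5B.
Big-endian stores the most-significant byte at the lowest address.
The bytes are already most-significant first: 0xAE08F1A52A25C05B.
0xAE08F1A52A25C05B = 12540538854092161115.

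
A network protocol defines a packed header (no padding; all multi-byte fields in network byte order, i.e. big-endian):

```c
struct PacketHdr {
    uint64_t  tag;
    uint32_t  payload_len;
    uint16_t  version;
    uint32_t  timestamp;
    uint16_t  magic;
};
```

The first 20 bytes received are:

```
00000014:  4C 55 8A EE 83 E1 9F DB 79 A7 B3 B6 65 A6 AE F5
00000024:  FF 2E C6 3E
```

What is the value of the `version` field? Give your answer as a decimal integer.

`version` follows `tag` (8 B), `payload_len` (4 B), so it starts at offset 8 + 4 = 12 and occupies 2 bytes.
Bytes at offsets 12..13: 65 A6.
In big-endian order the high byte comes first in memory.
The bytes are already most-significant first: 0x65A6.
0x65A6 = 26022.

26022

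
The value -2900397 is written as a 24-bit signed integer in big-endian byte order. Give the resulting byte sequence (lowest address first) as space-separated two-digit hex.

Two's complement of -2900397 in 24 bits: 2900397 = 0x2C41AD; invert → 0xD3BE52; add 1 → 0xD3BE53.
Split into bytes (most-significant first): D3 BE 53.
Big-endian stores the most-significant byte at the lowest address.
So the memory order matches the most-significant-first order: D3 BE 53.

D3 BE 53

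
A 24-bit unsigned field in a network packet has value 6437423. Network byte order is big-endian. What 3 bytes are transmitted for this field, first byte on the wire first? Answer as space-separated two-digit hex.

6437423 in hexadecimal, padded to 24 bits, is 0x623A2F.
Split into bytes (most-significant first): 62 3A 2F.
In big-endian order the high byte comes first in memory.
So the memory order matches the most-significant-first order: 62 3A 2F.

62 3A 2F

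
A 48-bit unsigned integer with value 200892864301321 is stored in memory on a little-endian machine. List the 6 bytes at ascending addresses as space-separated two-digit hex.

09 89 D0 03 B6 B6

200892864301321 in hexadecimal, padded to 48 bits, is 0xB6B603D08909.
Split into bytes (most-significant first): B6 B6 03 D0 89 09.
Little-endian: lowest address holds the least-significant byte.
So at ascending addresses the bytes are 09 89 D0 03 B6 B6.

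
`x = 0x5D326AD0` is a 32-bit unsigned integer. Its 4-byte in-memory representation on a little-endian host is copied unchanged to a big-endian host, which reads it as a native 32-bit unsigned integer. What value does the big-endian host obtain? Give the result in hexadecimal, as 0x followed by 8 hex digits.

0xD06A325D

Stored little-endian, the bytes at ascending addresses are D0 6A 32 5D.
Read back as big-endian, the last byte is least significant, giving 0xD06A325D.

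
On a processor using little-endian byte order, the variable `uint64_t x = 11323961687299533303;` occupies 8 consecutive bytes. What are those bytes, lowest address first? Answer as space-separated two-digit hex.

11323961687299533303 in hexadecimal, padded to 64 bits, is 0x9D26CB285D9F29F7.
Split into bytes (most-significant first): 9D 26 CB 28 5D 9F 29 F7.
Little-endian: lowest address holds the least-significant byte.
So at ascending addresses the bytes are F7 29 9F 5D 28 CB 26 9D.

F7 29 9F 5D 28 CB 26 9D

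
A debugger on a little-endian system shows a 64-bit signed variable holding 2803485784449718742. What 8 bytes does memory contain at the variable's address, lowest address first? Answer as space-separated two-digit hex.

2803485784449718742 in hexadecimal, padded to 64 bits, is 0x26E7FB77AAFB99D6.
Split into bytes (most-significant first): 26 E7 FB 77 AA FB 99 D6.
Little-endian: lowest address holds the least-significant byte.
So at ascending addresses the bytes are D6 99 FB AA 77 FB E7 26.

D6 99 FB AA 77 FB E7 26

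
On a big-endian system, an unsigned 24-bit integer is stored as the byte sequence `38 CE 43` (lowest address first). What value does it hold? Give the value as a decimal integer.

In big-endian order the high byte comes first in memory.
The bytes are already most-significant first: 0x38CE43.
0x38CE43 = 3722819.

3722819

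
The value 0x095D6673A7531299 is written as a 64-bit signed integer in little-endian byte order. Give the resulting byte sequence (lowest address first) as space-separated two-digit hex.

Split into bytes (most-significant first): 09 5D 66 73 A7 53 12 99.
In little-endian order the low byte comes first in memory.
So at ascending addresses the bytes are 99 12 53 A7 73 66 5D 09.

99 12 53 A7 73 66 5D 09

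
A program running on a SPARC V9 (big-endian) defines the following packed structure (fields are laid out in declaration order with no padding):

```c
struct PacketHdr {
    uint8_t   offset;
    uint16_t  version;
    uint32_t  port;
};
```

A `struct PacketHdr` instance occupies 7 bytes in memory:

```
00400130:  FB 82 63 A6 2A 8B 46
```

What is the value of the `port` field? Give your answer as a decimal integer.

2787806022

`port` follows `offset` (1 B), `version` (2 B), so it starts at offset 1 + 2 = 3 and occupies 4 bytes.
Bytes at offsets 3..6: A6 2A 8B 46.
In big-endian order the high byte comes first in memory.
The bytes are already most-significant first: 0xA62A8B46.
0xA62A8B46 = 2787806022.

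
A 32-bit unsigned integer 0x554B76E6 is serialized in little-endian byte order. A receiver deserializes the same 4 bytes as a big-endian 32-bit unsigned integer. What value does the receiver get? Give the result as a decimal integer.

3866512213

Stored little-endian, the bytes at ascending addresses are E6 76 4B 55.
Read back as big-endian, the last byte is least significant, giving 0xE6764B55.
0xE6764B55 = 3866512213.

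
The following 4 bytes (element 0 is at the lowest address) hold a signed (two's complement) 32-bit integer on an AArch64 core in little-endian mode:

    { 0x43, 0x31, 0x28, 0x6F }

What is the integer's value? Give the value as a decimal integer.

1864905027

In little-endian order the low byte comes first in memory.
Reassemble most-significant byte first: 6F 28 31 43 → 0x6F283143.
0x6F283143 = 1864905027.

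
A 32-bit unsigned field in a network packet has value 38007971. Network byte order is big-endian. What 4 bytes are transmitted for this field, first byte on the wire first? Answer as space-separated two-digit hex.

38007971 in hexadecimal, padded to 32 bits, is 0x0243F4A3.
Split into bytes (most-significant first): 02 43 F4 A3.
Big-endian stores the most-significant byte at the lowest address.
So the memory order matches the most-significant-first order: 02 43 F4 A3.

02 43 F4 A3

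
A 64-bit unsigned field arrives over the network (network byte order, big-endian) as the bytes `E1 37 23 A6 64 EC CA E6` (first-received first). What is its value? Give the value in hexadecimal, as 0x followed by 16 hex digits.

0xE13723A664ECCAE6

Big-endian: lowest address holds the most-significant byte.
The bytes are already most-significant first: 0xE13723A664ECCAE6.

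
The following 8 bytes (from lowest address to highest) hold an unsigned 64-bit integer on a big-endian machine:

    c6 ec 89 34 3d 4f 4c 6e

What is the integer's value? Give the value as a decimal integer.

14333982571473357934

Big-endian stores the most-significant byte at the lowest address.
The bytes are already most-significant first: 0xC6EC89343D4F4C6E.
0xC6EC89343D4F4C6E = 14333982571473357934.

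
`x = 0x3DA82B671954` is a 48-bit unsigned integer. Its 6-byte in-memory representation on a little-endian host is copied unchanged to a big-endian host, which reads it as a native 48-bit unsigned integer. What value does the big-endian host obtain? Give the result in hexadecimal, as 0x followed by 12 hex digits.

0x5419672BA83D

Stored little-endian, the bytes at ascending addresses are 54 19 67 2B A8 3D.
Read back as big-endian, the last byte is least significant, giving 0x5419672BA83D.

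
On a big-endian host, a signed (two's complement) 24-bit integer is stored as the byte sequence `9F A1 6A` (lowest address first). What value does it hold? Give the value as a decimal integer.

Big-endian stores the most-significant byte at the lowest address.
The bytes are already most-significant first: 0x9FA16A.
Top bit is set, so as a signed 24-bit value this is 0x9FA16A − 2^24 = -6315670.

-6315670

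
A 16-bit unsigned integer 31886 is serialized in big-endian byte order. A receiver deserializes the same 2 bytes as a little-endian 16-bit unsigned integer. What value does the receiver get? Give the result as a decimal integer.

36476

31886 in 16-bit hexadecimal is 0x7C8E.
Stored big-endian, the bytes at ascending addresses are 7C 8E.
Read back as little-endian, the first byte is least significant, giving 0x8E7C.
0x8E7C = 36476.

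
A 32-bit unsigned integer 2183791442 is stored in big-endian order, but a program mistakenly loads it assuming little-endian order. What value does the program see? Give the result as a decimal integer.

1375939202

2183791442 in 32-bit hexadecimal is 0x822A0352.
Stored big-endian, the bytes at ascending addresses are 82 2A 03 52.
Read back as little-endian, the first byte is least significant, giving 0x52032A82.
0x52032A82 = 1375939202.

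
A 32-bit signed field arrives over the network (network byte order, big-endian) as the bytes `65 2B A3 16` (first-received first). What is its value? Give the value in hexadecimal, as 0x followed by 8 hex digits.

0x652BA316

In big-endian order the high byte comes first in memory.
The bytes are already most-significant first: 0x652BA316.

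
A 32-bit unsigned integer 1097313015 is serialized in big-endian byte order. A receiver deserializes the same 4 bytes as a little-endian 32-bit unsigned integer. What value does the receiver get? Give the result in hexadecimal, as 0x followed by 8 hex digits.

0xF7AA6741

1097313015 in 32-bit hexadecimal is 0x4167AAF7.
Stored big-endian, the bytes at ascending addresses are 41 67 AA F7.
Read back as little-endian, the first byte is least significant, giving 0xF7AA6741.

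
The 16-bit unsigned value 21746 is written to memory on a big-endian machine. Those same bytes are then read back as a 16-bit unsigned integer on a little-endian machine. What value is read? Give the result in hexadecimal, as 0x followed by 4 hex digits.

21746 in 16-bit hexadecimal is 0x54F2.
Stored big-endian, the bytes at ascending addresses are 54 F2.
Read back as little-endian, the first byte is least significant, giving 0xF254.

0xF254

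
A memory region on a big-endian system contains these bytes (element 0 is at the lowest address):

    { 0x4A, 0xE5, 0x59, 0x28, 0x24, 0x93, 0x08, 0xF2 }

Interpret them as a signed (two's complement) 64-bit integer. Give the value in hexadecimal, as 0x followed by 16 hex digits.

0x4AE55928249308F2

Big-endian: lowest address holds the most-significant byte.
The bytes are already most-significant first: 0x4AE55928249308F2.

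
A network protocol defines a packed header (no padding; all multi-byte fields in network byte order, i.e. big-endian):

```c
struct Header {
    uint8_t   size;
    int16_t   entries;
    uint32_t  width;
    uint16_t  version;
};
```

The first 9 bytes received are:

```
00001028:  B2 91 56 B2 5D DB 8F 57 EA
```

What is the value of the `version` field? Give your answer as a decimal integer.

`version` follows `size` (1 B), `entries` (2 B), `width` (4 B), so it starts at offset 1 + 2 + 4 = 7 and occupies 2 bytes.
Bytes at offsets 7..8: 57 EA.
Big-endian stores the most-significant byte at the lowest address.
The bytes are already most-significant first: 0x57EA.
0x57EA = 22506.

22506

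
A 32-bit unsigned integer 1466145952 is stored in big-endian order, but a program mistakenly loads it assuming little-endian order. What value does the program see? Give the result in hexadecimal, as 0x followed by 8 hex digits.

0xA09C6357

1466145952 in 32-bit hexadecimal is 0x57639CA0.
Stored big-endian, the bytes at ascending addresses are 57 63 9C A0.
Read back as little-endian, the first byte is least significant, giving 0xA09C6357.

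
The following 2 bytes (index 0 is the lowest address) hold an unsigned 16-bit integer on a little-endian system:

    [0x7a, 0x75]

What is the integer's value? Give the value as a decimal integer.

In little-endian order the low byte comes first in memory.
Reassemble most-significant byte first: 75 7A → 0x757A.
0x757A = 30074.

30074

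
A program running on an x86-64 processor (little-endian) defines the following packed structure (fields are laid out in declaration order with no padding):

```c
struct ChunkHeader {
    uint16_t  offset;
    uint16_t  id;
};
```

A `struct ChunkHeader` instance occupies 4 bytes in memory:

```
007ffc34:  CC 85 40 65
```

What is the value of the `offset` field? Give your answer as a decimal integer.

34252

`offset` is the first field, at byte offset 0, occupying 2 bytes.
Bytes at offsets 0..1: CC 85.
Little-endian: lowest address holds the least-significant byte.
Reassemble most-significant byte first: 85 CC → 0x85CC.
0x85CC = 34252.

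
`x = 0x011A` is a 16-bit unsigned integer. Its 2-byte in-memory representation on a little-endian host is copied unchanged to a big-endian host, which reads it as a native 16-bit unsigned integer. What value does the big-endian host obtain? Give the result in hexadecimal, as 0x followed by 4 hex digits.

Stored little-endian, the bytes at ascending addresses are 1A 01.
Read back as big-endian, the last byte is least significant, giving 0x1A01.

0x1A01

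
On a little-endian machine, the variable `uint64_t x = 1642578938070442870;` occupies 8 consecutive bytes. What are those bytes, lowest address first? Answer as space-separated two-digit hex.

76 23 3A 67 D7 9C CB 16

1642578938070442870 in hexadecimal, padded to 64 bits, is 0x16CB9CD7673A2376.
Split into bytes (most-significant first): 16 CB 9C D7 67 3A 23 76.
In little-endian order the low byte comes first in memory.
So at ascending addresses the bytes are 76 23 3A 67 D7 9C CB 16.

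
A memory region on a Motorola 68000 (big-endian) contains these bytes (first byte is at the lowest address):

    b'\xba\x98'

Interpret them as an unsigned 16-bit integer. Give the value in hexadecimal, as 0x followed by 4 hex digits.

0xBA98

Big-endian: lowest address holds the most-significant byte.
The bytes are already most-significant first: 0xBA98.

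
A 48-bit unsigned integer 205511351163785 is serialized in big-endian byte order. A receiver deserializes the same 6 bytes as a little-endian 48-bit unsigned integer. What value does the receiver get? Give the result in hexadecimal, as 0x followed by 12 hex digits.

205511351163785 in 48-bit hexadecimal is 0xBAE957155B89.
Stored big-endian, the bytes at ascending addresses are BA E9 57 15 5B 89.
Read back as little-endian, the first byte is least significant, giving 0x895B1557E9BA.

0x895B1557E9BA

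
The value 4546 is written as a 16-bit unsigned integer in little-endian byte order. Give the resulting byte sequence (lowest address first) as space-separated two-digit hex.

4546 in hexadecimal, padded to 16 bits, is 0x11C2.
Split into bytes (most-significant first): 11 C2.
Little-endian stores the least-significant byte at the lowest address.
So at ascending addresses the bytes are C2 11.

C2 11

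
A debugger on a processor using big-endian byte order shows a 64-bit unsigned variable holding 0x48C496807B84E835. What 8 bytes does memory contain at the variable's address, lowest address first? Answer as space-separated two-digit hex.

48 C4 96 80 7B 84 E8 35

Split into bytes (most-significant first): 48 C4 96 80 7B 84 E8 35.
In big-endian order the high byte comes first in memory.
So the memory order matches the most-significant-first order: 48 C4 96 80 7B 84 E8 35.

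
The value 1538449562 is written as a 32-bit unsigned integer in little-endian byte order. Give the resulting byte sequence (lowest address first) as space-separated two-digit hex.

1538449562 in hexadecimal, padded to 32 bits, is 0x5BB2E09A.
Split into bytes (most-significant first): 5B B2 E0 9A.
Little-endian: lowest address holds the least-significant byte.
So at ascending addresses the bytes are 9A E0 B2 5B.

9A E0 B2 5B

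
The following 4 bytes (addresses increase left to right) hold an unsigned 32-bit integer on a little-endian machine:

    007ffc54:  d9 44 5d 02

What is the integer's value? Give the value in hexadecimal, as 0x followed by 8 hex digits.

Little-endian: lowest address holds the least-significant byte.
Reassemble most-significant byte first: 02 5D 44 D9 → 0x025D44D9.

0x025D44D9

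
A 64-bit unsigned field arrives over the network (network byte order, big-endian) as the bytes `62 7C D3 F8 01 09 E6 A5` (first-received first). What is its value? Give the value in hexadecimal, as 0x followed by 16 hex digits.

0x627CD3F80109E6A5

In big-endian order the high byte comes first in memory.
The bytes are already most-significant first: 0x627CD3F80109E6A5.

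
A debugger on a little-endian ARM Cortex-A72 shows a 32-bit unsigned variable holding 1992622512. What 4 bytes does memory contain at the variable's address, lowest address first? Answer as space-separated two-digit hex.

1992622512 in hexadecimal, padded to 32 bits, is 0x76C501B0.
Split into bytes (most-significant first): 76 C5 01 B0.
In little-endian order the low byte comes first in memory.
So at ascending addresses the bytes are B0 01 C5 76.

B0 01 C5 76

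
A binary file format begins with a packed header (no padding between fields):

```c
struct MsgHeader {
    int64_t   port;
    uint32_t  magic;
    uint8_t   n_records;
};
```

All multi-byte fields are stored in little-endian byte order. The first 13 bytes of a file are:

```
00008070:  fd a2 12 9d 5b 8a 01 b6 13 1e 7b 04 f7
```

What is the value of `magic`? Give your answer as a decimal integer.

`magic` follows `port` (8 bytes), so it starts at byte offset 8 and occupies 4 bytes.
Bytes at offsets 8..11: 13 1E 7B 04.
In little-endian order the low byte comes first in memory.
Reassemble most-significant byte first: 04 7B 1E 13 → 0x047B1E13.
0x047B1E13 = 75177491.

75177491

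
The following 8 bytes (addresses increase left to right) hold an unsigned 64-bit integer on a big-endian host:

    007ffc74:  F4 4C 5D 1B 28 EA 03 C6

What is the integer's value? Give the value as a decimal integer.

17603547414716351430

In big-endian order the high byte comes first in memory.
The bytes are already most-significant first: 0xF44C5D1B28EA03C6.
0xF44C5D1B28EA03C6 = 17603547414716351430.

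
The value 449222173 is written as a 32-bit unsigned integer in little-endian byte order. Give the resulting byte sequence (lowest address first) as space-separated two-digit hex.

1D 96 C6 1A

449222173 in hexadecimal, padded to 32 bits, is 0x1AC6961D.
Split into bytes (most-significant first): 1A C6 96 1D.
In little-endian order the low byte comes first in memory.
So at ascending addresses the bytes are 1D 96 C6 1A.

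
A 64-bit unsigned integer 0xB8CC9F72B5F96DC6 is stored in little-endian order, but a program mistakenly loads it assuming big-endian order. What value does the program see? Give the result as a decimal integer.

14298358949678664888

Stored little-endian, the bytes at ascending addresses are C6 6D F9 B5 72 9F CC B8.
Read back as big-endian, the last byte is least significant, giving 0xC66DF9B5729FCCB8.
0xC66DF9B5729FCCB8 = 14298358949678664888.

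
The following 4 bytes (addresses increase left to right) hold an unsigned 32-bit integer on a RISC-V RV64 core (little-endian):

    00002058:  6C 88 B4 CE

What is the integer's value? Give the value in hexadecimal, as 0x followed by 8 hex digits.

Little-endian: lowest address holds the least-significant byte.
Reassemble most-significant byte first: CE B4 88 6C → 0xCEB4886C.

0xCEB4886C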